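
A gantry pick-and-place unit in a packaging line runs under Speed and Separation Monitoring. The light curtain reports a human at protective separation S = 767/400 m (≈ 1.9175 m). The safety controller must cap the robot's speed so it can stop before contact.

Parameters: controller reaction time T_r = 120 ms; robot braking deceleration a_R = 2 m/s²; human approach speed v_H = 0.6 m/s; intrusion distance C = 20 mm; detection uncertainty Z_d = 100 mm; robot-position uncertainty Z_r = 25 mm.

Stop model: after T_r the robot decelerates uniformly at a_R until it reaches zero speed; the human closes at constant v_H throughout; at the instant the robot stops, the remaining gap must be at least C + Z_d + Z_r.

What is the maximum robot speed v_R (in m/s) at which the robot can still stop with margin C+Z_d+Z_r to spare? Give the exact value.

v_R_max = 19/10 m/s = 1.9000 m/s

collect terms ⇒ (1/4)·v_R² + (21/50)·v_R + (-3401/2000) = 0
  disc = (21/50)² − 4·(1/4)·(-3401/2000) = 18769/10000 ; √disc = 137/100
  v_R = (−(21/50) + 137/100) / (2·(1/4)) = 19/10 m/s
check:
T_s = v_R/a_R = (19/10)/2 = 0.9500 s
robot covers v_R·T_r = 1.9000·0.1200 = 0.2280 m before braking
braking distance = 1.9000²/(2·2.0000) = 0.9025 m
human over T_r+T_s: 0.6000·(0.1200+0.9500) = 0.6420 m
C+Z_d+Z_r = 0.0200+0.1000+0.0250 = 0.1450 m
sum ≈ 0.2280+0.9025+0.6420+0.1450 ≈ 1.9175 m = S ✓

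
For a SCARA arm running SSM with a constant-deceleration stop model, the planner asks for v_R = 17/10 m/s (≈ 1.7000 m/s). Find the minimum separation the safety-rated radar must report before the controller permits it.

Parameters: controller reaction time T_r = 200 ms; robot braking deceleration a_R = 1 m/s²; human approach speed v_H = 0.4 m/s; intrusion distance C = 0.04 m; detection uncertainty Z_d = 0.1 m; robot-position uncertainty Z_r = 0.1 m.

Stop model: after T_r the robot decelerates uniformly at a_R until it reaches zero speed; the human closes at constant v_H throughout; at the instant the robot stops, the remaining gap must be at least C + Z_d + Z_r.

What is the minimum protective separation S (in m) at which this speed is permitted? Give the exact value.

S_min = 557/200 m = 2.7850 m

stop time T_s = (17/10)/1 = 1.7000 s
robot in T_r: 1.7000·0.2000 = 0.3400 m
robot covers 1.7000·1.7000 − ½·1.0000·1.7000² = 1.4450 m while stopping
human closes 0.4000·1.9000 = 0.7600 m
residual clearance needed = 0.0400+0.1000+0.1000 = 0.2400 m
S_min ≈ 0.3400+1.4450+0.7600+0.2400  ⇒  S_min = 557/200 m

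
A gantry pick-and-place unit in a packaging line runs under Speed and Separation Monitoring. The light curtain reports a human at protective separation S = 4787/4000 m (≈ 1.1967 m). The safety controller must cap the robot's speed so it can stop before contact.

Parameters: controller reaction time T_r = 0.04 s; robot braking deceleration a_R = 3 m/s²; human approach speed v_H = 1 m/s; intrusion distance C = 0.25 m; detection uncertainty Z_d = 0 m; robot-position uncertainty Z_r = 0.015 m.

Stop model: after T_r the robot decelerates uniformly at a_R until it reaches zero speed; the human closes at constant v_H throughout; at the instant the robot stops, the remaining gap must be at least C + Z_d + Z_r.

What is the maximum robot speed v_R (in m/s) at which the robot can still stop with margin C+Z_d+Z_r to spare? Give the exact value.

v_R_max = 29/20 m/s = 1.4500 m/s

quadratic (1/6)·v² + (28/75)·v + (-3567/4000) = 0
  disc = (28/75)² − 4·(1/6)·(-3567/4000) = 66049/90000 ; √disc = 257/300
  v_R = (−(28/75) + 257/300) / (2·(1/6)) = 29/20 m/s
check:
braking lasts T_s = (29/20)/3 = 0.4833 s
robot in T_r: 1.4500·0.0400 = 0.0580 m
robot covers 1.4500·0.4833 − ½·3.0000·0.4833² = 0.3504 m while stopping
human over T_r+T_s: 1.0000·(0.0400+0.4833) = 0.5233 m
margins: 0.2500+0.0000+0.0150 = 0.2650 m
sum ≈ 0.0580+0.3504+0.5233+0.2650 ≈ 1.1967 m = S ✓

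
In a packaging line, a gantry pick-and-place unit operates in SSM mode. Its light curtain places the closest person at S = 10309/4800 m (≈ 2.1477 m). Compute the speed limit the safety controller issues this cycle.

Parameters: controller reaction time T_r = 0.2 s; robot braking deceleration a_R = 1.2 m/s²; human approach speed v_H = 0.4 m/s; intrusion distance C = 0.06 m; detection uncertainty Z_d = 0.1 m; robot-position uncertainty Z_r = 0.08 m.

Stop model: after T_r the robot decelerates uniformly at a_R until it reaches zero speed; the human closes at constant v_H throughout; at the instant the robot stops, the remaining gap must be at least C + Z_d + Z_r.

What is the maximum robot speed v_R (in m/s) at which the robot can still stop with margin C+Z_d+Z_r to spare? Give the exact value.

collect terms ⇒ (5/12)·v_R² + (8/15)·v_R + (-8773/4800) = 0
  disc = (8/15)² − 4·(5/12)·(-8773/4800) = 5329/1600 ; √disc = 73/40
  v_R = (−(8/15) + 73/40) / (2·(5/12)) = 31/20 m/s
check:
stop time T_s = (31/20)/(6/5) = 1.2917 s
reaction-phase robot travel = 1.5500·0.2000 = 0.3100 m
robot covers 1.5500·1.2917 − ½·1.2000·1.2917² = 1.0010 m while stopping
person approaches 0.4000·(0.2000+1.2917) = 0.5967 m
C+Z_d+Z_r = 0.0600+0.1000+0.0800 = 0.2400 m
sum ≈ 0.3100+1.0010+0.5967+0.2400 ≈ 2.1477 m = S ✓

v_R_max = 31/20 m/s = 1.5500 m/s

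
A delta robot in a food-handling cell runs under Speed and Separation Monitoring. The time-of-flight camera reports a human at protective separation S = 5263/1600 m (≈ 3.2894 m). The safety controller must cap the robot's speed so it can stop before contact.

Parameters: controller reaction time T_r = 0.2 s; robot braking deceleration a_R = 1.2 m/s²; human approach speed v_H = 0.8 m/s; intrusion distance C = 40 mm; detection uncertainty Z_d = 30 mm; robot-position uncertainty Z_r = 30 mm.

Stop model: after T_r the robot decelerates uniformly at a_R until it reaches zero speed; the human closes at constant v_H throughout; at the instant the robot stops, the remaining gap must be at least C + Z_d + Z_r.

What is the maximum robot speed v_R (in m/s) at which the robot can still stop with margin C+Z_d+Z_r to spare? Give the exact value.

v_R_max = 37/20 m/s = 1.8500 m/s

at the boundary: (5/12)·v² + (13/15)·v + (-4847/1600) = 0
  disc = (13/15)² − 4·(5/12)·(-4847/1600) = 83521/14400 ; √disc = 289/120
  v_R = (−(13/15) + 289/120) / (2·(5/12)) = 37/20 m/s
check:
T_s = v_R/a_R = (37/20)/(6/5) = 1.5417 s
reaction-phase robot travel = 1.8500·0.2000 = 0.3700 m
robot under decel: 1.8500²/(2·1.2000) = 1.4260 m
human closes 0.8000·1.7417 = 1.3933 m
residual clearance needed = 0.0400+0.0300+0.0300 = 0.1000 m
sum ≈ 0.3700+1.4260+1.3933+0.1000 ≈ 3.2894 m = S ✓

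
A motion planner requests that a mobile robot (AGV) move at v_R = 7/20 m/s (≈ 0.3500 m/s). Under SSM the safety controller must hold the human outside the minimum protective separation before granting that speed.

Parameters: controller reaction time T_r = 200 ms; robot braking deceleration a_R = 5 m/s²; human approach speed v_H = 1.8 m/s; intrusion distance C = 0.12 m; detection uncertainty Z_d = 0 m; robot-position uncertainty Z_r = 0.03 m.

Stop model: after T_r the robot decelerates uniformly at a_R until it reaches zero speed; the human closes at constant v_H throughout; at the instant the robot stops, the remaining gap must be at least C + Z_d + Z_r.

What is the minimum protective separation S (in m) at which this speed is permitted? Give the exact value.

T_s = v_R/a_R = (7/20)/5 = 0.0700 s
reaction-phase robot travel = 0.3500·0.2000 = 0.0700 m
robot covers 0.3500·0.0700 − ½·5.0000·0.0700² = 0.0123 m while stopping
person approaches 1.8000·(0.2000+0.0700) = 0.4860 m
C+Z_d+Z_r = 0.1200+0.0000+0.0300 = 0.1500 m
S_min ≈ 0.0700+0.0123+0.4860+0.1500  ⇒  S_min = 2873/4000 m

S_min = 2873/4000 m = 0.7183 m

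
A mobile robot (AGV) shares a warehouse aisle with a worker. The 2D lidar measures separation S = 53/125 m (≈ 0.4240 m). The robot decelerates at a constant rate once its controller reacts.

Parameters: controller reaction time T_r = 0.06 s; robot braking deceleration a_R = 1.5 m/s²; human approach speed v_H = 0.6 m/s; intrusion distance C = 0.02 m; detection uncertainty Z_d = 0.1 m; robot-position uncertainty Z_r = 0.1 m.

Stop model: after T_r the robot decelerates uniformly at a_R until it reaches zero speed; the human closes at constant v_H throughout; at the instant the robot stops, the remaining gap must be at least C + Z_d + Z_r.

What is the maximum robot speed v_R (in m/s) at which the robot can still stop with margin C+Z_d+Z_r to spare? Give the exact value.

collect terms ⇒ (1/3)·v_R² + (23/50)·v_R + (-21/125) = 0
  disc = (23/50)² − 4·(1/3)·(-21/125) = 1089/2500 ; √disc = 33/50
  v_R = (−(23/50) + 33/50) / (2·(1/3)) = 3/10 m/s
check:
stop time T_s = (3/10)/(3/2) = 0.2000 s
robot covers v_R·T_r = 0.3000·0.0600 = 0.0180 m before braking
robot covers 0.3000·0.2000 − ½·1.5000·0.2000² = 0.0300 m while stopping
person approaches 0.6000·(0.0600+0.2000) = 0.1560 m
C+Z_d+Z_r = 0.0200+0.1000+0.1000 = 0.2200 m
sum ≈ 0.0180+0.0300+0.1560+0.2200 ≈ 0.4240 m = S ✓

v_R_max = 3/10 m/s = 0.3000 m/s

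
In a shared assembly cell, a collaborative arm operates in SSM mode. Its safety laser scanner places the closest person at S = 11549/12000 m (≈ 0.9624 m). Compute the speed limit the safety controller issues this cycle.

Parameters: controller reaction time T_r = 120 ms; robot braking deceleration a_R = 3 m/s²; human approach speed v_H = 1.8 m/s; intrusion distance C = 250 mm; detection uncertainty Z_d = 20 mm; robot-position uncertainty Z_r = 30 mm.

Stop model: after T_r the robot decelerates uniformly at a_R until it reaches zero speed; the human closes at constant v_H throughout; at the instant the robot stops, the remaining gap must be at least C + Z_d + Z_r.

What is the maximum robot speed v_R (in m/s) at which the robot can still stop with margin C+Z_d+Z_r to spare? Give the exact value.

v_R_max = 11/20 m/s = 0.5500 m/s

quadratic (1/6)·v² + (18/25)·v + (-5357/12000) = 0
  disc = (18/25)² − 4·(1/6)·(-5357/12000) = 73441/90000 ; √disc = 271/300
  v_R = (−(18/25) + 271/300) / (2·(1/6)) = 11/20 m/s
check:
stop time T_s = (11/20)/3 = 0.1833 s
robot covers v_R·T_r = 0.5500·0.1200 = 0.0660 m before braking
robot covers 0.5500·0.1833 − ½·3.0000·0.1833² = 0.0504 m while stopping
human closes 1.8000·0.3033 = 0.5460 m
margins: 0.2500+0.0200+0.0300 = 0.3000 m
sum ≈ 0.0660+0.0504+0.5460+0.3000 ≈ 0.9624 m = S ✓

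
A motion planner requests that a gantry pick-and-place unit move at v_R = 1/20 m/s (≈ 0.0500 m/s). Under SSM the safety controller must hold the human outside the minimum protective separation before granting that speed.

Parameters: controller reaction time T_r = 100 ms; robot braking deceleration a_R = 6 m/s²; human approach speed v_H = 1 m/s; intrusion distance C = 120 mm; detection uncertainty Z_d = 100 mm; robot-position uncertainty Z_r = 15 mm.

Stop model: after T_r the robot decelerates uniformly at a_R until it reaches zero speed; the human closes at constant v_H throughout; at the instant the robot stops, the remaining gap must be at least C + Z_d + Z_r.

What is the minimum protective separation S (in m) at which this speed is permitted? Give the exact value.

S_min = 1673/4800 m = 0.3485 m

braking lasts T_s = (1/20)/6 = 0.0083 s
robot covers v_R·T_r = 0.0500·0.1000 = 0.0050 m before braking
braking distance = 0.0500²/(2·6.0000) = 0.0002 m
human over T_r+T_s: 1.0000·(0.1000+0.0083) = 0.1083 m
margins: 0.1200+0.1000+0.0150 = 0.2350 m
S_min ≈ 0.0050+0.0002+0.1083+0.2350  ⇒  S_min = 1673/4800 m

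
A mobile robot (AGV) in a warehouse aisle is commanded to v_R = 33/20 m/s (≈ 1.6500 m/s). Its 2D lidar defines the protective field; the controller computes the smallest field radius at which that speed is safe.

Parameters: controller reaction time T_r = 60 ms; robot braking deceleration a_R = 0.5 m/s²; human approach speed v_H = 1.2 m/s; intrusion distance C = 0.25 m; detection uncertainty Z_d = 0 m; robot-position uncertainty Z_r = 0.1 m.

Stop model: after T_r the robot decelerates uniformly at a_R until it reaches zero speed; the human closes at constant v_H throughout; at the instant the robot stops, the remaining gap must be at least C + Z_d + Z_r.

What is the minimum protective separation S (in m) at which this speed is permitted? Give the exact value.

braking lasts T_s = (33/20)/(1/2) = 3.3000 s
reaction-phase robot travel = 1.6500·0.0600 = 0.0990 m
braking distance = 1.6500²/(2·0.5000) = 2.7225 m
person approaches 1.2000·(0.0600+3.3000) = 4.0320 m
C+Z_d+Z_r = 0.2500+0.0000+0.1000 = 0.3500 m
S_min ≈ 0.0990+2.7225+4.0320+0.3500  ⇒  S_min = 14407/2000 m

S_min = 14407/2000 m = 7.2035 m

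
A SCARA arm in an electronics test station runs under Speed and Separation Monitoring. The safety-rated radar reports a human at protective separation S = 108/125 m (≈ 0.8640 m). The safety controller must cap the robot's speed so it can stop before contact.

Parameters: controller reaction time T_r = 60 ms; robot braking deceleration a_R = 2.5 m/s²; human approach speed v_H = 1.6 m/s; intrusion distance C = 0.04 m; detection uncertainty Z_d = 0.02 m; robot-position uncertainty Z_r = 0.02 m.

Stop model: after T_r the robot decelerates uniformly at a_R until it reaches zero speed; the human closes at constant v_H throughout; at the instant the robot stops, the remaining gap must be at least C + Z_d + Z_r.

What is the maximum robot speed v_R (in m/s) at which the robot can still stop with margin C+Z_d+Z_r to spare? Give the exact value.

v_R_max = 4/5 m/s = 0.8000 m/s

collect terms ⇒ (1/5)·v_R² + (7/10)·v_R + (-86/125) = 0
  disc = (7/10)² − 4·(1/5)·(-86/125) = 2601/2500 ; √disc = 51/50
  v_R = (−(7/10) + 51/50) / (2·(1/5)) = 4/5 m/s
check:
stop time T_s = (4/5)/(5/2) = 0.3200 s
robot covers v_R·T_r = 0.8000·0.0600 = 0.0480 m before braking
robot under decel: 0.8000²/(2·2.5000) = 0.1280 m
human closes 1.6000·0.3800 = 0.6080 m
residual clearance needed = 0.0400+0.0200+0.0200 = 0.0800 m
sum ≈ 0.0480+0.1280+0.6080+0.0800 ≈ 0.8640 m = S ✓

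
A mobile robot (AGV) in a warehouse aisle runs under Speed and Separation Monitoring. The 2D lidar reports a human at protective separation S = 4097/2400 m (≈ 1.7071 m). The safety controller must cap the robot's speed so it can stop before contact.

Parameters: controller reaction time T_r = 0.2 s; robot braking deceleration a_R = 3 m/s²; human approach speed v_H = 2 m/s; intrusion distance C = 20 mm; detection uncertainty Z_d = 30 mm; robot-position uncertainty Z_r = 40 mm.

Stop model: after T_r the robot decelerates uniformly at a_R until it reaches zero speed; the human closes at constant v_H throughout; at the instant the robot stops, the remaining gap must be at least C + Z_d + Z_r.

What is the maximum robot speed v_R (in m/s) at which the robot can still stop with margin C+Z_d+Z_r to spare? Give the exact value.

quadratic (1/6)·v² + (13/15)·v + (-2921/2400) = 0
  disc = (13/15)² − 4·(1/6)·(-2921/2400) = 25/16 ; √disc = 5/4
  v_R = (−(13/15) + 5/4) / (2·(1/6)) = 23/20 m/s
check:
stop time T_s = (23/20)/3 = 0.3833 s
reaction-phase robot travel = 1.1500·0.2000 = 0.2300 m
robot covers 1.1500·0.3833 − ½·3.0000·0.3833² = 0.2204 m while stopping
human over T_r+T_s: 2.0000·(0.2000+0.3833) = 1.1667 m
C+Z_d+Z_r = 0.0200+0.0300+0.0400 = 0.0900 m
sum ≈ 0.2300+0.2204+1.1667+0.0900 ≈ 1.7071 m = S ✓

v_R_max = 23/20 m/s = 1.1500 m/s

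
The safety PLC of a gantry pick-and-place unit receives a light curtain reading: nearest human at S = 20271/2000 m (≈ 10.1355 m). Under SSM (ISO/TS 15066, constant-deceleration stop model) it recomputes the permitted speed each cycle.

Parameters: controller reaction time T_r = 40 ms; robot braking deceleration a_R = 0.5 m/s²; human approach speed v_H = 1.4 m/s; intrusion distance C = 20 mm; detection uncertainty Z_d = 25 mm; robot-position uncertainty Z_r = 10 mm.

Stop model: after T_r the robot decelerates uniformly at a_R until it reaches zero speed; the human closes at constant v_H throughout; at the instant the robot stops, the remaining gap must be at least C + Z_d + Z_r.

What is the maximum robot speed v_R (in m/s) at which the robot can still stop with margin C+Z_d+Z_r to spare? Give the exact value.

v_R_max = 41/20 m/s = 2.0500 m/s

at the boundary: (1)·v² + (71/25)·v + (-20049/2000) = 0
  disc = (71/25)² − 4·(1)·(-20049/2000) = 120409/2500 ; √disc = 347/50
  v_R = (−(71/25) + 347/50) / (2·(1)) = 41/20 m/s
check:
braking lasts T_s = (41/20)/(1/2) = 4.1000 s
robot in T_r: 2.0500·0.0400 = 0.0820 m
robot covers 2.0500·4.1000 − ½·0.5000·4.1000² = 4.2025 m while stopping
human closes 1.4000·4.1400 = 5.7960 m
C+Z_d+Z_r = 0.0200+0.0250+0.0100 = 0.0550 m
sum ≈ 0.0820+4.2025+5.7960+0.0550 ≈ 10.1355 m = S ✓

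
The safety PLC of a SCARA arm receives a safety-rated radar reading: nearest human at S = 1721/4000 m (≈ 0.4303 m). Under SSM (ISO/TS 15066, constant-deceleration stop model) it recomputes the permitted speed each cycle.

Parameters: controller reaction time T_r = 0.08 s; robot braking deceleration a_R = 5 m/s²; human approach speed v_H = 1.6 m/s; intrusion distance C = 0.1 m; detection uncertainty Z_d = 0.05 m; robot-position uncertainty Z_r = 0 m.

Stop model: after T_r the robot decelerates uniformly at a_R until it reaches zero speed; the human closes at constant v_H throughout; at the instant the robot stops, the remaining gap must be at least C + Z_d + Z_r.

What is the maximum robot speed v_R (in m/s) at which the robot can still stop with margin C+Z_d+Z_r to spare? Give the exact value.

v_R_max = 7/20 m/s = 0.3500 m/s

quadratic (1/10)·v² + (2/5)·v + (-609/4000) = 0
  disc = (2/5)² − 4·(1/10)·(-609/4000) = 2209/10000 ; √disc = 47/100
  v_R = (−(2/5) + 47/100) / (2·(1/10)) = 7/20 m/s
check:
braking lasts T_s = (7/20)/5 = 0.0700 s
robot in T_r: 0.3500·0.0800 = 0.0280 m
robot covers 0.3500·0.0700 − ½·5.0000·0.0700² = 0.0123 m while stopping
person approaches 1.6000·(0.0800+0.0700) = 0.2400 m
C+Z_d+Z_r = 0.1000+0.0500+0.0000 = 0.1500 m
sum ≈ 0.0280+0.0123+0.2400+0.1500 ≈ 0.4303 m = S ✓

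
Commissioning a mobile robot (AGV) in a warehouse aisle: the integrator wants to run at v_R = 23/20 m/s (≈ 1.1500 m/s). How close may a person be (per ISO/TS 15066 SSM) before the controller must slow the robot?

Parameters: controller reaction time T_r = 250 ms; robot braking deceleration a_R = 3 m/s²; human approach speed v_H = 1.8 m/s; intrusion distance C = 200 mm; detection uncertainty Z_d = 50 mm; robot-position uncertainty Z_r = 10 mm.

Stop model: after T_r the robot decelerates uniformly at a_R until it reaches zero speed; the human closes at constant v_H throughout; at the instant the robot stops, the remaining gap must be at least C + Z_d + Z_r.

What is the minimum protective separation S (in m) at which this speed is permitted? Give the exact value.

T_s = v_R/a_R = (23/20)/3 = 0.3833 s
robot covers v_R·T_r = 1.1500·0.2500 = 0.2875 m before braking
robot under decel: 1.1500²/(2·3.0000) = 0.2204 m
human over T_r+T_s: 1.8000·(0.2500+0.3833) = 1.1400 m
margins: 0.2000+0.0500+0.0100 = 0.2600 m
S_min ≈ 0.2875+0.2204+1.1400+0.2600  ⇒  S_min = 4579/2400 m

S_min = 4579/2400 m = 1.9079 m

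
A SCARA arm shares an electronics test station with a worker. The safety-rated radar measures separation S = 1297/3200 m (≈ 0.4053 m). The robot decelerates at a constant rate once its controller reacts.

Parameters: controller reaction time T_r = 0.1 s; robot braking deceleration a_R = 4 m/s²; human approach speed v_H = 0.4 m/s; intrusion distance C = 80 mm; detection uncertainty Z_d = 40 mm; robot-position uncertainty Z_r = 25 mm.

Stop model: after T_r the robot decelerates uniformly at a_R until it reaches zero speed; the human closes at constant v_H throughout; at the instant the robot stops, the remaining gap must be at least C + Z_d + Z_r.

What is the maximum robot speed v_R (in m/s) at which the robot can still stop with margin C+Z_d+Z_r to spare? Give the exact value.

at the boundary: (1/8)·v² + (1/5)·v + (-141/640) = 0
  disc = (1/5)² − 4·(1/8)·(-141/640) = 961/6400 ; √disc = 31/80
  v_R = (−(1/5) + 31/80) / (2·(1/8)) = 3/4 m/s
check:
stop time T_s = (3/4)/4 = 0.1875 s
reaction-phase robot travel = 0.7500·0.1000 = 0.0750 m
robot covers 0.7500·0.1875 − ½·4.0000·0.1875² = 0.0703 m while stopping
human closes 0.4000·0.2875 = 0.1150 m
C+Z_d+Z_r = 0.0800+0.0400+0.0250 = 0.1450 m
sum ≈ 0.0750+0.0703+0.1150+0.1450 ≈ 0.4053 m = S ✓

v_R_max = 3/4 m/s = 0.7500 m/s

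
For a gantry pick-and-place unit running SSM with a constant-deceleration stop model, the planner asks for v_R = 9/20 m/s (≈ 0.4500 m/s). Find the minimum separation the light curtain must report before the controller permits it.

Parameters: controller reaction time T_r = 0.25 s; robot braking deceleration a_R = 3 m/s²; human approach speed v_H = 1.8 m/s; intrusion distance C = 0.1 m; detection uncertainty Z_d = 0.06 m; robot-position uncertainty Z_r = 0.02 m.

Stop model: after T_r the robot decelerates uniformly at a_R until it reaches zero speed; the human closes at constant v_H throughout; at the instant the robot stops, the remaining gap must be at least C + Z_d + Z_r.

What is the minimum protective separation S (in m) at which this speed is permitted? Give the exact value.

S_min = 837/800 m = 1.0462 m

stop time T_s = (9/20)/3 = 0.1500 s
robot covers v_R·T_r = 0.4500·0.2500 = 0.1125 m before braking
braking distance = 0.4500²/(2·3.0000) = 0.0338 m
human over T_r+T_s: 1.8000·(0.2500+0.1500) = 0.7200 m
margins: 0.1000+0.0600+0.0200 = 0.1800 m
S_min ≈ 0.1125+0.0338+0.7200+0.1800  ⇒  S_min = 837/800 m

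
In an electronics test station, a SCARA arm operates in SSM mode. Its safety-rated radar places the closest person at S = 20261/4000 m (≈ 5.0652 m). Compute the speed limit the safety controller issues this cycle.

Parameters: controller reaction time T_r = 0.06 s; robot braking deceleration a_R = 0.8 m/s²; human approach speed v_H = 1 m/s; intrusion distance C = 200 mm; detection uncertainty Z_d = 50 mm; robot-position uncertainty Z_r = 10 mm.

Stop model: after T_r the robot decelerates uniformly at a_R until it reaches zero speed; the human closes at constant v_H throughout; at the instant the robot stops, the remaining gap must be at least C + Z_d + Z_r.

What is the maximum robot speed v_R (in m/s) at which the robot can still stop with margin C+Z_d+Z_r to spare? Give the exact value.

quadratic (5/8)·v² + (131/100)·v + (-18981/4000) = 0
  disc = (131/100)² − 4·(5/8)·(-18981/4000) = 543169/40000 ; √disc = 737/200
  v_R = (−(131/100) + 737/200) / (2·(5/8)) = 19/10 m/s
check:
stop time T_s = (19/10)/(4/5) = 2.3750 s
robot covers v_R·T_r = 1.9000·0.0600 = 0.1140 m before braking
robot covers 1.9000·2.3750 − ½·0.8000·2.3750² = 2.2563 m while stopping
human closes 1.0000·2.4350 = 2.4350 m
residual clearance needed = 0.2000+0.0500+0.0100 = 0.2600 m
sum ≈ 0.1140+2.2563+2.4350+0.2600 ≈ 5.0652 m = S ✓

v_R_max = 19/10 m/s = 1.9000 m/s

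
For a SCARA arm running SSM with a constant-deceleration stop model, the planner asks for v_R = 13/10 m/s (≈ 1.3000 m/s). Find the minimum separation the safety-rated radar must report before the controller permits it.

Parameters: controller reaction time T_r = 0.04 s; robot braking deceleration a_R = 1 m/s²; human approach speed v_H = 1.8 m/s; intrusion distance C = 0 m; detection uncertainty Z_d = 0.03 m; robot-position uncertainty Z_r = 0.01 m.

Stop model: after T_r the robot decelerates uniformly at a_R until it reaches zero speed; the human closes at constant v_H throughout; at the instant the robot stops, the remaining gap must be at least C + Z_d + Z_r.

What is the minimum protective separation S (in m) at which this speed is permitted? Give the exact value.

S_min = 3349/1000 m = 3.3490 m

braking lasts T_s = (13/10)/1 = 1.3000 s
robot covers v_R·T_r = 1.3000·0.0400 = 0.0520 m before braking
robot covers 1.3000·1.3000 − ½·1.0000·1.3000² = 0.8450 m while stopping
human over T_r+T_s: 1.8000·(0.0400+1.3000) = 2.4120 m
residual clearance needed = 0.0000+0.0300+0.0100 = 0.0400 m
S_min ≈ 0.0520+0.8450+2.4120+0.0400  ⇒  S_min = 3349/1000 m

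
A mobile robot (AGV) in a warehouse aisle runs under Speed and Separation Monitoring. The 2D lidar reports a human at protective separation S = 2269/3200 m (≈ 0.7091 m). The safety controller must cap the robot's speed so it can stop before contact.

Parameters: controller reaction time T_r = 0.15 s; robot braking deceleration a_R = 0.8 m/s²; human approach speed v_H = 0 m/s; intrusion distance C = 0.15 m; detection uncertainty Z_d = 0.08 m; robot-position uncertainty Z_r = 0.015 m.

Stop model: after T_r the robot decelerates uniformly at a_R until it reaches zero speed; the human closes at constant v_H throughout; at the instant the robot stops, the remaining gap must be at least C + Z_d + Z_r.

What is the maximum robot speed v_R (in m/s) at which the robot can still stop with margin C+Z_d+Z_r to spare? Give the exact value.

v_R_max = 3/4 m/s = 0.7500 m/s

at the boundary: (5/8)·v² + (3/20)·v + (-297/640) = 0
  disc = (3/20)² − 4·(5/8)·(-297/640) = 7569/6400 ; √disc = 87/80
  v_R = (−(3/20) + 87/80) / (2·(5/8)) = 3/4 m/s
check:
braking lasts T_s = (3/4)/(4/5) = 0.9375 s
reaction-phase robot travel = 0.7500·0.1500 = 0.1125 m
robot under decel: 0.7500²/(2·0.8000) = 0.3516 m
person approaches 0.0000·(0.1500+0.9375) = 0.0000 m
residual clearance needed = 0.1500+0.0800+0.0150 = 0.2450 m
sum ≈ 0.1125+0.3516+0.0000+0.2450 ≈ 0.7091 m = S ✓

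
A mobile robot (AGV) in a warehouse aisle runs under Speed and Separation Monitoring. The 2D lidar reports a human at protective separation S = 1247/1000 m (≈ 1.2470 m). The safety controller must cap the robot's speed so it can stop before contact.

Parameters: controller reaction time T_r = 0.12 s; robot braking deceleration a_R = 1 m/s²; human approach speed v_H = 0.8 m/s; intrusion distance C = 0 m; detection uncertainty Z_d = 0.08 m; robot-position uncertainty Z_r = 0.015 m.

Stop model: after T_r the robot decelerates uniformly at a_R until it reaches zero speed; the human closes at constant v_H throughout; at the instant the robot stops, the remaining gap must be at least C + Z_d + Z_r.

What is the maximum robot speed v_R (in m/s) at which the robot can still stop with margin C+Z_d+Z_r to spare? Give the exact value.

v_R_max = 4/5 m/s = 0.8000 m/s

at the boundary: (1/2)·v² + (23/25)·v + (-132/125) = 0
  disc = (23/25)² − 4·(1/2)·(-132/125) = 1849/625 ; √disc = 43/25
  v_R = (−(23/25) + 43/25) / (2·(1/2)) = 4/5 m/s
check:
T_s = v_R/a_R = (4/5)/1 = 0.8000 s
robot covers v_R·T_r = 0.8000·0.1200 = 0.0960 m before braking
robot under decel: 0.8000²/(2·1.0000) = 0.3200 m
human closes 0.8000·0.9200 = 0.7360 m
C+Z_d+Z_r = 0.0000+0.0800+0.0150 = 0.0950 m
sum ≈ 0.0960+0.3200+0.7360+0.0950 ≈ 1.2470 m = S ✓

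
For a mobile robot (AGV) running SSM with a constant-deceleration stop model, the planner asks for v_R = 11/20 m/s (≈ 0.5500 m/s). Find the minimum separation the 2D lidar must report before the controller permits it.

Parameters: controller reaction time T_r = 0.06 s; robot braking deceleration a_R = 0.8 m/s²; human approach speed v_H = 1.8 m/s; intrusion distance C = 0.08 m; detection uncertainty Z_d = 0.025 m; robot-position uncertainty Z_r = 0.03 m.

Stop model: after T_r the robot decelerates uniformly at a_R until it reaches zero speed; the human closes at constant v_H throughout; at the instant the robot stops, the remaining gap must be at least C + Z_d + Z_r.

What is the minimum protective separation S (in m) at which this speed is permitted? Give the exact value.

braking lasts T_s = (11/20)/(4/5) = 0.6875 s
robot covers v_R·T_r = 0.5500·0.0600 = 0.0330 m before braking
robot covers 0.5500·0.6875 − ½·0.8000·0.6875² = 0.1891 m while stopping
human over T_r+T_s: 1.8000·(0.0600+0.6875) = 1.3455 m
margins: 0.0800+0.0250+0.0300 = 0.1350 m
S_min ≈ 0.0330+0.1891+1.3455+0.1350  ⇒  S_min = 27241/16000 m

S_min = 27241/16000 m = 1.7026 m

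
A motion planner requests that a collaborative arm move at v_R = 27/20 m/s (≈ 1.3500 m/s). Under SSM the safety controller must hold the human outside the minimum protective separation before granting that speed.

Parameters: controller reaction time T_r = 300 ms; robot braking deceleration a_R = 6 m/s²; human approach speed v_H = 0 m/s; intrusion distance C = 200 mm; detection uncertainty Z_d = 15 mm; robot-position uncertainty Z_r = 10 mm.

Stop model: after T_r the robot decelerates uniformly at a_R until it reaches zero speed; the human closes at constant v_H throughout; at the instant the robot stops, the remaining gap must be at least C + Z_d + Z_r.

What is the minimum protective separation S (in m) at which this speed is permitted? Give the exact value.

stop time T_s = (27/20)/6 = 0.2250 s
robot in T_r: 1.3500·0.3000 = 0.4050 m
braking distance = 1.3500²/(2·6.0000) = 0.1519 m
human closes 0.0000·0.5250 = 0.0000 m
margins: 0.2000+0.0150+0.0100 = 0.2250 m
S_min ≈ 0.4050+0.1519+0.0000+0.2250  ⇒  S_min = 1251/1600 m

S_min = 1251/1600 m = 0.7819 m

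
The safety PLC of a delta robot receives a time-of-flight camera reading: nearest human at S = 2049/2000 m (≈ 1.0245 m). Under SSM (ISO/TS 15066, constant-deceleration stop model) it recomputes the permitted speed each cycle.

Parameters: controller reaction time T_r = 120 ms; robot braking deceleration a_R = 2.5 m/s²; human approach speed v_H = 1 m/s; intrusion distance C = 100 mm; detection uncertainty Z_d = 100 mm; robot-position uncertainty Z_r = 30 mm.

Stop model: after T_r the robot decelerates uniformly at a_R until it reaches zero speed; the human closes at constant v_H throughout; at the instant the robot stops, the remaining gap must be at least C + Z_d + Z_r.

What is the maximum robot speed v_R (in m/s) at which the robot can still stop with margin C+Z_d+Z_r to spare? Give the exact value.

v_R_max = 19/20 m/s = 0.9500 m/s

at the boundary: (1/5)·v² + (13/25)·v + (-1349/2000) = 0
  disc = (13/25)² − 4·(1/5)·(-1349/2000) = 81/100 ; √disc = 9/10
  v_R = (−(13/25) + 9/10) / (2·(1/5)) = 19/20 m/s
check:
stop time T_s = (19/20)/(5/2) = 0.3800 s
reaction-phase robot travel = 0.9500·0.1200 = 0.1140 m
robot covers 0.9500·0.3800 − ½·2.5000·0.3800² = 0.1805 m while stopping
human over T_r+T_s: 1.0000·(0.1200+0.3800) = 0.5000 m
margins: 0.1000+0.1000+0.0300 = 0.2300 m
sum ≈ 0.1140+0.1805+0.5000+0.2300 ≈ 1.0245 m = S ✓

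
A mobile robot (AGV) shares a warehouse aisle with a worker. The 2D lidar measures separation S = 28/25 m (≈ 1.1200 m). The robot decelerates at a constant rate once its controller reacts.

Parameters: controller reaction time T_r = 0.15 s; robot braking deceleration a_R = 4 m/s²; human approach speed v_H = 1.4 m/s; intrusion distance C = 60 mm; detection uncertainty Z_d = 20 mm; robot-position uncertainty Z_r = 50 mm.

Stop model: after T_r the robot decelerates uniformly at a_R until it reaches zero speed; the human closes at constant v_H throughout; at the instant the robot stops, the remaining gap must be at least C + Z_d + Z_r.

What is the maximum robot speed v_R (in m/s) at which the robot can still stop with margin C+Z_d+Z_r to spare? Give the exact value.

v_R_max = 6/5 m/s = 1.2000 m/s

at the boundary: (1/8)·v² + (1/2)·v + (-39/50) = 0
  disc = (1/2)² − 4·(1/8)·(-39/50) = 16/25 ; √disc = 4/5
  v_R = (−(1/2) + 4/5) / (2·(1/8)) = 6/5 m/s
check:
braking lasts T_s = (6/5)/4 = 0.3000 s
robot covers v_R·T_r = 1.2000·0.1500 = 0.1800 m before braking
robot under decel: 1.2000²/(2·4.0000) = 0.1800 m
person approaches 1.4000·(0.1500+0.3000) = 0.6300 m
margins: 0.0600+0.0200+0.0500 = 0.1300 m
sum ≈ 0.1800+0.1800+0.6300+0.1300 ≈ 1.1200 m = S ✓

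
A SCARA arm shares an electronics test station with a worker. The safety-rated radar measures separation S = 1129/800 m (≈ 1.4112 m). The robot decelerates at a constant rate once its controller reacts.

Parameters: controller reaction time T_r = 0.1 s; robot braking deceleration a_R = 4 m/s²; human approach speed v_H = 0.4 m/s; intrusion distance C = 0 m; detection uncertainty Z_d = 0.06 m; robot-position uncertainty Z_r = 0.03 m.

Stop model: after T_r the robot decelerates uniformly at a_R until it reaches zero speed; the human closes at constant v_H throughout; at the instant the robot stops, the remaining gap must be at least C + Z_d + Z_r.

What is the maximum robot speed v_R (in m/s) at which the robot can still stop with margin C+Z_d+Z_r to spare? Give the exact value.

at the boundary: (1/8)·v² + (1/5)·v + (-41/32) = 0
  disc = (1/5)² − 4·(1/8)·(-41/32) = 1089/1600 ; √disc = 33/40
  v_R = (−(1/5) + 33/40) / (2·(1/8)) = 5/2 m/s
check:
T_s = v_R/a_R = (5/2)/4 = 0.6250 s
robot covers v_R·T_r = 2.5000·0.1000 = 0.2500 m before braking
braking distance = 2.5000²/(2·4.0000) = 0.7812 m
human over T_r+T_s: 0.4000·(0.1000+0.6250) = 0.2900 m
residual clearance needed = 0.0000+0.0600+0.0300 = 0.0900 m
sum ≈ 0.2500+0.7812+0.2900+0.0900 ≈ 1.4112 m = S ✓

v_R_max = 5/2 m/s = 2.5000 m/s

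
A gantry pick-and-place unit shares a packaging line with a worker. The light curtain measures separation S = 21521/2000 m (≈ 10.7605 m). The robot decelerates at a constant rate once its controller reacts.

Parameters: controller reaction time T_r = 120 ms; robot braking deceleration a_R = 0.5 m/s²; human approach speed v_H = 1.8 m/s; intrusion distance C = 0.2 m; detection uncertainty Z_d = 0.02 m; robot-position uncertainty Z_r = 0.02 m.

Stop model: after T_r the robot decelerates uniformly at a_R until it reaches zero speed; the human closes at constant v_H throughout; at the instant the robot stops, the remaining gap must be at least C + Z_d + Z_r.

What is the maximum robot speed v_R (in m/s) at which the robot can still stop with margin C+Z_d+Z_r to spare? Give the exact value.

v_R_max = 37/20 m/s = 1.8500 m/s

quadratic (1)·v² + (93/25)·v + (-20609/2000) = 0
  disc = (93/25)² − 4·(1)·(-20609/2000) = 137641/2500 ; √disc = 371/50
  v_R = (−(93/25) + 371/50) / (2·(1)) = 37/20 m/s
check:
stop time T_s = (37/20)/(1/2) = 3.7000 s
reaction-phase robot travel = 1.8500·0.1200 = 0.2220 m
braking distance = 1.8500²/(2·0.5000) = 3.4225 m
person approaches 1.8000·(0.1200+3.7000) = 6.8760 m
C+Z_d+Z_r = 0.2000+0.0200+0.0200 = 0.2400 m
sum ≈ 0.2220+3.4225+6.8760+0.2400 ≈ 10.7605 m = S ✓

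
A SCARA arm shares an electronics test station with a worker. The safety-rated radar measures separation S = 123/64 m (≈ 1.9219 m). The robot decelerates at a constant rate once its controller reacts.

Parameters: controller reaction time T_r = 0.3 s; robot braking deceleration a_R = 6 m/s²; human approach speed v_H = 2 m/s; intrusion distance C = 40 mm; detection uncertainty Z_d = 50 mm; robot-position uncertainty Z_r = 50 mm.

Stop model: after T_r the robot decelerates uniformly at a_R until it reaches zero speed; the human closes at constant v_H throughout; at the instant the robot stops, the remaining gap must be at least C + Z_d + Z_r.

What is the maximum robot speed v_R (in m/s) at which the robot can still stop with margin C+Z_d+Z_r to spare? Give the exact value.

at the boundary: (1/12)·v² + (19/30)·v + (-1891/1600) = 0
  disc = (19/30)² − 4·(1/12)·(-1891/1600) = 11449/14400 ; √disc = 107/120
  v_R = (−(19/30) + 107/120) / (2·(1/12)) = 31/20 m/s
check:
braking lasts T_s = (31/20)/6 = 0.2583 s
robot covers v_R·T_r = 1.5500·0.3000 = 0.4650 m before braking
braking distance = 1.5500²/(2·6.0000) = 0.2002 m
person approaches 2.0000·(0.3000+0.2583) = 1.1167 m
C+Z_d+Z_r = 0.0400+0.0500+0.0500 = 0.1400 m
sum ≈ 0.4650+0.2002+1.1167+0.1400 ≈ 1.9219 m = S ✓

v_R_max = 31/20 m/s = 1.5500 m/s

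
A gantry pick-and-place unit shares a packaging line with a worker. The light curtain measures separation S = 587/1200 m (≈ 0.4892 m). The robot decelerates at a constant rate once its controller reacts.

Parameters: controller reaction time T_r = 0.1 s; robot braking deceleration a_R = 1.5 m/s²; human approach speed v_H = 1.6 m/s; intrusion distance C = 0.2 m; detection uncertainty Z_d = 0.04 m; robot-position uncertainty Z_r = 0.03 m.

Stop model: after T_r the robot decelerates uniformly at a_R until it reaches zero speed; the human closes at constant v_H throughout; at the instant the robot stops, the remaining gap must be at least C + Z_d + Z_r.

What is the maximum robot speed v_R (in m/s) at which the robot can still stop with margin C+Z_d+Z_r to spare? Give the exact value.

quadratic (1/3)·v² + (7/6)·v + (-71/1200) = 0
  disc = (7/6)² − 4·(1/3)·(-71/1200) = 36/25 ; √disc = 6/5
  v_R = (−(7/6) + 6/5) / (2·(1/3)) = 1/20 m/s
check:
braking lasts T_s = (1/20)/(3/2) = 0.0333 s
robot covers v_R·T_r = 0.0500·0.1000 = 0.0050 m before braking
robot covers 0.0500·0.0333 − ½·1.5000·0.0333² = 0.0008 m while stopping
human over T_r+T_s: 1.6000·(0.1000+0.0333) = 0.2133 m
C+Z_d+Z_r = 0.2000+0.0400+0.0300 = 0.2700 m
sum ≈ 0.0050+0.0008+0.2133+0.2700 ≈ 0.4892 m = S ✓

v_R_max = 1/20 m/s = 0.0500 m/s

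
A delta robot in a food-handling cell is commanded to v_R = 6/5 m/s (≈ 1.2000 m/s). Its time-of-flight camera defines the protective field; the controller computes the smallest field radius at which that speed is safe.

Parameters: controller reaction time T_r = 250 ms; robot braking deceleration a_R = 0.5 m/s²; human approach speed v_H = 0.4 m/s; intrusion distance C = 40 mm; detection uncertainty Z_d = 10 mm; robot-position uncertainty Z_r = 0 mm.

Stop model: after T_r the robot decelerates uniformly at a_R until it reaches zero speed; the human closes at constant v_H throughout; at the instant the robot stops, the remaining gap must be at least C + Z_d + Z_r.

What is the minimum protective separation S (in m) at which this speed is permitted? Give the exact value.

stop time T_s = (6/5)/(1/2) = 2.4000 s
robot covers v_R·T_r = 1.2000·0.2500 = 0.3000 m before braking
braking distance = 1.2000²/(2·0.5000) = 1.4400 m
person approaches 0.4000·(0.2500+2.4000) = 1.0600 m
margins: 0.0400+0.0100+0.0000 = 0.0500 m
S_min ≈ 0.3000+1.4400+1.0600+0.0500  ⇒  S_min = 57/20 m

S_min = 57/20 m = 2.8500 m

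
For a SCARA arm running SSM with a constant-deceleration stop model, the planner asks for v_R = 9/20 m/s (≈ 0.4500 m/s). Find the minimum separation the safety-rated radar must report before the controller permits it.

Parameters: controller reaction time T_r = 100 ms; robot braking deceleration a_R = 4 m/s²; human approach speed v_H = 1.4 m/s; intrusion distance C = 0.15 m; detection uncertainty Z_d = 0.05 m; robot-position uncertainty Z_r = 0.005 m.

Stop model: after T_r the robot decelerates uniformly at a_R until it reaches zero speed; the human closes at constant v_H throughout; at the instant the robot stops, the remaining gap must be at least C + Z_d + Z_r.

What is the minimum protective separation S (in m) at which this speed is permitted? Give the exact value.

S_min = 1833/3200 m = 0.5728 m

stop time T_s = (9/20)/4 = 0.1125 s
reaction-phase robot travel = 0.4500·0.1000 = 0.0450 m
braking distance = 0.4500²/(2·4.0000) = 0.0253 m
person approaches 1.4000·(0.1000+0.1125) = 0.2975 m
C+Z_d+Z_r = 0.1500+0.0500+0.0050 = 0.2050 m
S_min ≈ 0.0450+0.0253+0.2975+0.2050  ⇒  S_min = 1833/3200 m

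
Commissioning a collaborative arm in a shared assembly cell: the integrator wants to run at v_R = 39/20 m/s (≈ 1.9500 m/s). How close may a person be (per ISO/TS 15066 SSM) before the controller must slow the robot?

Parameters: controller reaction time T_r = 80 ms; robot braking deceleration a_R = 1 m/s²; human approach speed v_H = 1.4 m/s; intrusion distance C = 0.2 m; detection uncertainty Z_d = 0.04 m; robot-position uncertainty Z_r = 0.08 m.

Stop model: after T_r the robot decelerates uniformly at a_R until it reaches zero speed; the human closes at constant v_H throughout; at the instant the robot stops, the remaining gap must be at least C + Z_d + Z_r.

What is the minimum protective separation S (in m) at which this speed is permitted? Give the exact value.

T_s = v_R/a_R = (39/20)/1 = 1.9500 s
reaction-phase robot travel = 1.9500·0.0800 = 0.1560 m
braking distance = 1.9500²/(2·1.0000) = 1.9013 m
human closes 1.4000·2.0300 = 2.8420 m
C+Z_d+Z_r = 0.2000+0.0400+0.0800 = 0.3200 m
S_min ≈ 0.1560+1.9013+2.8420+0.3200  ⇒  S_min = 20877/4000 m

S_min = 20877/4000 m = 5.2192 m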